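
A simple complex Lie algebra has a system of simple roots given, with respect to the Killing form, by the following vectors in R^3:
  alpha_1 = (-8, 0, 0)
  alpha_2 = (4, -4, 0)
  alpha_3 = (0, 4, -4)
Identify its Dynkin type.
Compute the Cartan integers a_ij = 2(alpha_i, alpha_j)/(alpha_j, alpha_j); the resulting 3x3 Cartan matrix is
[[2, -2, 0], [-1, 2, -1], [0, -1, 2]].
The roots have two lengths (squared-length ratio 2:1); the short ones are alpha_{2,3}. The associated Dynkin diagram is a chain of 3 nodes with a double edge at one end; the terminal node there is the unique long simple root (C_3), so the type is C_3 (the algebra sp(6)).

C_3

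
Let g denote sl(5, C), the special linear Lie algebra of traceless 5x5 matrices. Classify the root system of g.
This is sl(5), which has dimension 5^2 - 1 = 24 and rank 5 - 1 = 4 (a Cartan subalgebra is the diagonal traceless matrices). In the classification of classical Lie algebras, the special linear algebra sl(n+1) has type A_n; here n = 4, so the Dynkin diagram is a chain of 4 nodes with single edges (A_4). Hence the type is A_4.

type A_4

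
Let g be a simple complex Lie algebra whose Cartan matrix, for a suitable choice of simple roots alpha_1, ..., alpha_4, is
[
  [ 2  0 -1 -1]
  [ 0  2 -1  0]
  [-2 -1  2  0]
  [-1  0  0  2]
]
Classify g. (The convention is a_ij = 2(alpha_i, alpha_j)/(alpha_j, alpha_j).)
F_4

The matrix has rank 4 with 2's on the diagonal. Reading the off-diagonal entries as Dynkin edges (a single edge where a_ij = a_ji = -1; a double or triple edge where a_ij * a_ji = 2 or 3), the diagram is a chain of 4 nodes with a double edge between the middle two (F_4). One simple-root ordering that puts it in standard form is (alpha_2, alpha_3, alpha_1, alpha_4). So the algebra is type F_4.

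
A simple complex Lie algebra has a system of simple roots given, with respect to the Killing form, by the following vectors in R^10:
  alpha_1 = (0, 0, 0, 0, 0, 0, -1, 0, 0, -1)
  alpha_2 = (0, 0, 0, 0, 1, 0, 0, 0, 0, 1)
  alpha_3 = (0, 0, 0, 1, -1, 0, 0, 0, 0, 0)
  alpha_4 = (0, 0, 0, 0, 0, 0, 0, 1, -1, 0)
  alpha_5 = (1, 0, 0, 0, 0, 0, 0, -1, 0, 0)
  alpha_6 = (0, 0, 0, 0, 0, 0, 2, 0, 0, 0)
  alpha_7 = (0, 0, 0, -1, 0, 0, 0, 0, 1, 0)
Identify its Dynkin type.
Compute the Cartan integers a_ij = 2(alpha_i, alpha_j)/(alpha_j, alpha_j); the resulting 7x7 Cartan matrix is
[[2, -1, 0, 0, 0, -1, 0], [-1, 2, -1, 0, 0, 0, 0], [0, -1, 2, 0, 0, 0, -1], [0, 0, 0, 2, -1, 0, -1], [0, 0, 0, -1, 2, 0, 0], [-2, 0, 0, 0, 0, 2, 0], [0, 0, -1, -1, 0, 0, 2]].
The roots have two lengths (squared-length ratio 2:1); the short ones are alpha_{1,2,3,4,5,7}. The associated Dynkin diagram is a chain of 7 nodes with a double edge at one end; the terminal node there is the unique long simple root (C_7), so the type is C_7 (the algebra sp(14)).

C7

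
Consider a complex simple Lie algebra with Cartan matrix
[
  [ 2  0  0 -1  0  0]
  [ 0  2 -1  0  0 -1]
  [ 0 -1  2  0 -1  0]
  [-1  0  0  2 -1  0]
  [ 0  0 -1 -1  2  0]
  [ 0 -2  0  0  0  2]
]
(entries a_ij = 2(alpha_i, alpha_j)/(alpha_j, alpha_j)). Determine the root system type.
C_6

The matrix has rank 6 with 2's on the diagonal. Reading the off-diagonal entries as Dynkin edges (a single edge where a_ij = a_ji = -1; a double or triple edge where a_ij * a_ji = 2 or 3), the diagram is a chain of 6 nodes with a double edge at one end; the terminal node there is the unique long simple root (C_6). One simple-root ordering that puts it in standard form is (alpha_1, alpha_4, alpha_5, alpha_3, alpha_2, alpha_6). So the algebra is type C_6, i.e. sp(12).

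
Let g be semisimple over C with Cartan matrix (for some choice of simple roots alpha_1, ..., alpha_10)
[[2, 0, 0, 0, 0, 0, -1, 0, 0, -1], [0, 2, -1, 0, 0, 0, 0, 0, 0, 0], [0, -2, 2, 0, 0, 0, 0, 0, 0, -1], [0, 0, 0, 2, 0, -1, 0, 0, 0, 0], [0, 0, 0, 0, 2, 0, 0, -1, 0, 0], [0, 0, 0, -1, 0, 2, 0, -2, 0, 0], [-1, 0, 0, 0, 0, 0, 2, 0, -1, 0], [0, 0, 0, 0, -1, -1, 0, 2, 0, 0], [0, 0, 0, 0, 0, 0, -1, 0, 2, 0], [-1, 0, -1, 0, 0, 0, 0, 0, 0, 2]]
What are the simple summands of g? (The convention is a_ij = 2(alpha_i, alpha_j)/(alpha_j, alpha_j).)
B_6 + F_4

The diagram associated to this matrix has two connected components: the simple roots {alpha_1, alpha_2, alpha_3, alpha_7, alpha_9, alpha_10} form a chain of 6 nodes with a double edge at one end; the terminal node there is the unique short simple root (B_6), and {alpha_4, alpha_5, alpha_6, alpha_8} form a chain of 4 nodes with a double edge between the middle two (F_4). A semisimple Lie algebra decomposes uniquely as the direct sum of simple ideals, one per connected component of its Dynkin diagram, so g ≅ B_6 ⊕ F_4 (dimension 78 + 52 = 130).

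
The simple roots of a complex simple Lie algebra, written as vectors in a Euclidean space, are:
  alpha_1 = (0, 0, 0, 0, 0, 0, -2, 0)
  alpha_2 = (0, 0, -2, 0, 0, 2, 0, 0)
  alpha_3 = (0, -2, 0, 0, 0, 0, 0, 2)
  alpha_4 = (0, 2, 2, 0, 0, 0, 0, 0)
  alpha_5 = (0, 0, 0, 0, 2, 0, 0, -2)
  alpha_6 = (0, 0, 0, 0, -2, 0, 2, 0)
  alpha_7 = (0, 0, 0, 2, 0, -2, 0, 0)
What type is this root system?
Compute the Cartan integers a_ij = 2(alpha_i, alpha_j)/(alpha_j, alpha_j); the resulting 7x7 Cartan matrix is
[[2, 0, 0, 0, 0, -1, 0], [0, 2, 0, -1, 0, 0, -1], [0, 0, 2, -1, -1, 0, 0], [0, -1, -1, 2, 0, 0, 0], [0, 0, -1, 0, 2, -1, 0], [-2, 0, 0, 0, -1, 2, 0], [0, -1, 0, 0, 0, 0, 2]].
The roots have two lengths (squared-length ratio 2:1); the short ones are alpha_{1}. The associated Dynkin diagram is a chain of 7 nodes with a double edge at one end; the terminal node there is the unique short simple root (B_7), so the type is B_7 (the algebra so(15)).

B7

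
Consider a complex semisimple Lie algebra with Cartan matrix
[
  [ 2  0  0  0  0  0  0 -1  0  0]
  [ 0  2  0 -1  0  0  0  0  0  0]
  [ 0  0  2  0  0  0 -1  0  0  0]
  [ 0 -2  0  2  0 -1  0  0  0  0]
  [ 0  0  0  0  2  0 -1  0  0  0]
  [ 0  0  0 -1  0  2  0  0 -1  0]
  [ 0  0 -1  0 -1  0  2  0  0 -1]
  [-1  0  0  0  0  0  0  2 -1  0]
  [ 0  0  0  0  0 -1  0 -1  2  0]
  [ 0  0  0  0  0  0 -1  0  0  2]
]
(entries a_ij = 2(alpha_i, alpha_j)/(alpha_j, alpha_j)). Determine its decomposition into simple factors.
The diagram associated to this matrix has two connected components: the simple roots {alpha_1, alpha_2, alpha_4, alpha_6, alpha_8, alpha_9} form a chain of 6 nodes with a double edge at one end; the terminal node there is the unique short simple root (B_6), and {alpha_3, alpha_5, alpha_7, alpha_10} form a chain of 2 nodes with a fork of two nodes at one end (D_4). A semisimple Lie algebra decomposes uniquely as the direct sum of simple ideals, one per connected component of its Dynkin diagram, so g ≅ B_6 ⊕ D_4 (dimension 78 + 28 = 106).

B_6 (so(13)) ⊕ D_4 (so(8))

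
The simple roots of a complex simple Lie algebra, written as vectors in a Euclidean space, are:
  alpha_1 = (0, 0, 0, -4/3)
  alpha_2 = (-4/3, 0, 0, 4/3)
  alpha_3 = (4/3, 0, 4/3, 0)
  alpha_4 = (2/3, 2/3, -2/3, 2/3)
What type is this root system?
Compute the Cartan integers a_ij = 2(alpha_i, alpha_j)/(alpha_j, alpha_j); the resulting 4x4 Cartan matrix is
[[2, -1, 0, -1], [-2, 2, -1, 0], [0, -1, 2, 0], [-1, 0, 0, 2]].
The roots have two lengths (squared-length ratio 2:1); the short ones are alpha_{1,4}. The associated Dynkin diagram is a chain of 4 nodes with a double edge between the middle two (F_4), so the type is F_4.

type F_4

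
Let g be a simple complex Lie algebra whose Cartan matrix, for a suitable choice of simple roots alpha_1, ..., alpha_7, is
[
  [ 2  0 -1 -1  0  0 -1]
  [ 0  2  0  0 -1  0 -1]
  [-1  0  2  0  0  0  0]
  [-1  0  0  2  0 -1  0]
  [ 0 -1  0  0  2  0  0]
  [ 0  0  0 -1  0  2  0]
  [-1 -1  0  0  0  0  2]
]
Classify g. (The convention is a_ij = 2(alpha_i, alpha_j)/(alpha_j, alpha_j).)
E_7

The matrix has rank 7 with 2's on the diagonal. Reading the off-diagonal entries as Dynkin edges (a single edge where a_ij = a_ji = -1; a double or triple edge where a_ij * a_ji = 2 or 3), the diagram is a chain of 6 nodes with one extra node attached to the third node from one end (E_7). One simple-root ordering that puts it in standard form is (alpha_6, alpha_3, alpha_4, alpha_1, alpha_7, alpha_2, alpha_5). So the algebra is type E_7.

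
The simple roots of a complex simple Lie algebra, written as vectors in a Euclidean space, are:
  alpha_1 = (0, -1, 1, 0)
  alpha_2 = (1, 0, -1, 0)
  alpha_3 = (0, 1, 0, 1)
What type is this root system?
Compute the Cartan integers a_ij = 2(alpha_i, alpha_j)/(alpha_j, alpha_j); the resulting 3x3 Cartan matrix is
[[2, -1, -1], [-1, 2, 0], [-1, 0, 2]].
All simple roots have the same length, so the diagram is simply laced. The associated Dynkin diagram is a chain of 3 nodes with single edges (A_3), so the type is A_3 (the algebra sl(4)).

A_3 (sl(4))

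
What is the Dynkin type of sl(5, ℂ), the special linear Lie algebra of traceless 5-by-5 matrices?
This is sl(5), which has dimension 5^2 - 1 = 24 and rank 5 - 1 = 4 (a Cartan subalgebra is the diagonal traceless matrices). In the classification of classical Lie algebras, the special linear algebra sl(n+1) has type A_n; here n = 4, so the Dynkin diagram is a chain of 4 nodes with single edges (A_4). Hence the type is A_4.

A_4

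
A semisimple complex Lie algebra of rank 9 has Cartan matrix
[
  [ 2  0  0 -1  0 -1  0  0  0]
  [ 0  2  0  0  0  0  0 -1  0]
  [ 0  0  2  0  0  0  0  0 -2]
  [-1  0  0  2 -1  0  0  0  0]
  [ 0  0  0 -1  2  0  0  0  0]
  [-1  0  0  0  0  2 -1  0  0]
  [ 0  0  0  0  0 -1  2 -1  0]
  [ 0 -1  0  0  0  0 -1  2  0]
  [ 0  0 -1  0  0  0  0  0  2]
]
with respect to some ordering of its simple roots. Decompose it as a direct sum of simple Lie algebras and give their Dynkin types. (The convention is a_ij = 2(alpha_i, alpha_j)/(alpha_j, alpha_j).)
A_7 + B_2

The diagram associated to this matrix has two connected components: the simple roots {alpha_1, alpha_2, alpha_4, alpha_5, alpha_6, alpha_7, alpha_8} form a chain of 7 nodes with single edges (A_7), and {alpha_3, alpha_9} form a chain of 2 nodes with a double edge at one end; the terminal node there is the unique short simple root (B_2). A semisimple Lie algebra decomposes uniquely as the direct sum of simple ideals, one per connected component of its Dynkin diagram, so g ≅ A_7 ⊕ B_2 (dimension 63 + 10 = 73).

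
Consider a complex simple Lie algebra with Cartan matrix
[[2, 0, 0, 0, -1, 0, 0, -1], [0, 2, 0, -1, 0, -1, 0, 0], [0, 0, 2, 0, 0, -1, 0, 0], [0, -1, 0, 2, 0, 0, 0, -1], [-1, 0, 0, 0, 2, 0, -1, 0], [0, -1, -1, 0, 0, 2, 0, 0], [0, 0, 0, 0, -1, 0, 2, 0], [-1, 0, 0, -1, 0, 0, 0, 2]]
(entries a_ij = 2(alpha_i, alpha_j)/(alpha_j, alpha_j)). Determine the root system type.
The matrix has rank 8 with 2's on the diagonal. Reading the off-diagonal entries as Dynkin edges (a single edge where a_ij = a_ji = -1; a double or triple edge where a_ij * a_ji = 2 or 3), the diagram is a chain of 8 nodes with single edges (A_8). One simple-root ordering that puts it in standard form is (alpha_7, alpha_5, alpha_1, alpha_8, alpha_4, alpha_2, alpha_6, alpha_3). So the algebra is type A_8, i.e. sl(9).

A8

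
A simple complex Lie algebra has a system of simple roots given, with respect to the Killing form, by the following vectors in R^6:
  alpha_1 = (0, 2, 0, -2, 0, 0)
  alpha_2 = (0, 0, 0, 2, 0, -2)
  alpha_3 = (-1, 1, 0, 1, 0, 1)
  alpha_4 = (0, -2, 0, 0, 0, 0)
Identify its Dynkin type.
Compute the Cartan integers a_ij = 2(alpha_i, alpha_j)/(alpha_j, alpha_j); the resulting 4x4 Cartan matrix is
[[2, -1, 0, -2], [-1, 2, 0, 0], [0, 0, 2, -1], [-1, 0, -1, 2]].
The roots have two lengths (squared-length ratio 2:1); the short ones are alpha_{3,4}. The associated Dynkin diagram is a chain of 4 nodes with a double edge between the middle two (F_4), so the type is F_4.

F4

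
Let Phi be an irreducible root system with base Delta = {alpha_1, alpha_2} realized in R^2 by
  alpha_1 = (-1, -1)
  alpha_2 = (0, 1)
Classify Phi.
Compute the Cartan integers a_ij = 2(alpha_i, alpha_j)/(alpha_j, alpha_j); the resulting 2x2 Cartan matrix is
[[2, -2], [-1, 2]].
The roots have two lengths (squared-length ratio 2:1); the short ones are alpha_{2}. The associated Dynkin diagram is a chain of 2 nodes with a double edge at one end; the terminal node there is the unique short simple root (B_2), so the type is B_2 (the algebra so(5)).

B_2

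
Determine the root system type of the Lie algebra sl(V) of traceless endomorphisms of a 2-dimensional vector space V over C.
This is sl(2), which has dimension 2^2 - 1 = 3 and rank 2 - 1 = 1 (a Cartan subalgebra is the diagonal traceless matrices). In the classification of classical Lie algebras, the special linear algebra sl(n+1) has type A_n; here n = 1, so the Dynkin diagram is a chain of 1 nodes with single edges (A_1). Hence the type is A_1.

A1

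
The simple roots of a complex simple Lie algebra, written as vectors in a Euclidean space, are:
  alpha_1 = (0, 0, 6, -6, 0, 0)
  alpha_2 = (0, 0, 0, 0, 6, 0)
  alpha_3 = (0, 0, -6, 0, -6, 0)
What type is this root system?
Compute the Cartan integers a_ij = 2(alpha_i, alpha_j)/(alpha_j, alpha_j); the resulting 3x3 Cartan matrix is
[[2, 0, -1], [0, 2, -1], [-1, -2, 2]].
The roots have two lengths (squared-length ratio 2:1); the short ones are alpha_{2}. The associated Dynkin diagram is a chain of 3 nodes with a double edge at one end; the terminal node there is the unique short simple root (B_3), so the type is B_3 (the algebra so(7)).

B_3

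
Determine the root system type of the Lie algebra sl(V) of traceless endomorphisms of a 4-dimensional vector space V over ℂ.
A_3 (sl(4))

This is sl(4), which has dimension 4^2 - 1 = 15 and rank 4 - 1 = 3 (a Cartan subalgebra is the diagonal traceless matrices). In the classification of classical Lie algebras, the special linear algebra sl(n+1) has type A_n; here n = 3, so the Dynkin diagram is a chain of 3 nodes with single edges (A_3). Hence the type is A_3.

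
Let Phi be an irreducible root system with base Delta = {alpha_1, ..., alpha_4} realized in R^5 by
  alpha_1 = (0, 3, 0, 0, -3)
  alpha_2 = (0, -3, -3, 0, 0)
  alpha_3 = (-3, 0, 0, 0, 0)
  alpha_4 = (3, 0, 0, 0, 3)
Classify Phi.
B4

Compute the Cartan integers a_ij = 2(alpha_i, alpha_j)/(alpha_j, alpha_j); the resulting 4x4 Cartan matrix is
[[2, -1, 0, -1], [-1, 2, 0, 0], [0, 0, 2, -1], [-1, 0, -2, 2]].
The roots have two lengths (squared-length ratio 2:1); the short ones are alpha_{3}. The associated Dynkin diagram is a chain of 4 nodes with a double edge at one end; the terminal node there is the unique short simple root (B_4), so the type is B_4 (the algebra so(9)).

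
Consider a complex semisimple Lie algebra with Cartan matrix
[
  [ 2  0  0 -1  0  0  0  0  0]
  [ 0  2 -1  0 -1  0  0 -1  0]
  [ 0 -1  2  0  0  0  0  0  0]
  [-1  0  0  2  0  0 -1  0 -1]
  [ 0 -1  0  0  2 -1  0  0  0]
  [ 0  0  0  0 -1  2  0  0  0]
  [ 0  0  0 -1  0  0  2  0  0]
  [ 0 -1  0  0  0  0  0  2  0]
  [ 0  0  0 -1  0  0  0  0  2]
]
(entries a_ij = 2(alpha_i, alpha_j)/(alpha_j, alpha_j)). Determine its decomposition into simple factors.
The diagram associated to this matrix has two connected components: the simple roots {alpha_1, alpha_4, alpha_7, alpha_9} form a chain of 2 nodes with a fork of two nodes at one end (D_4), and {alpha_2, alpha_3, alpha_5, alpha_6, alpha_8} form a chain of 3 nodes with a fork of two nodes at one end (D_5). A semisimple Lie algebra decomposes uniquely as the direct sum of simple ideals, one per connected component of its Dynkin diagram, so g ≅ D_4 ⊕ D_5 (dimension 28 + 45 = 73).

type D_4 + type D_5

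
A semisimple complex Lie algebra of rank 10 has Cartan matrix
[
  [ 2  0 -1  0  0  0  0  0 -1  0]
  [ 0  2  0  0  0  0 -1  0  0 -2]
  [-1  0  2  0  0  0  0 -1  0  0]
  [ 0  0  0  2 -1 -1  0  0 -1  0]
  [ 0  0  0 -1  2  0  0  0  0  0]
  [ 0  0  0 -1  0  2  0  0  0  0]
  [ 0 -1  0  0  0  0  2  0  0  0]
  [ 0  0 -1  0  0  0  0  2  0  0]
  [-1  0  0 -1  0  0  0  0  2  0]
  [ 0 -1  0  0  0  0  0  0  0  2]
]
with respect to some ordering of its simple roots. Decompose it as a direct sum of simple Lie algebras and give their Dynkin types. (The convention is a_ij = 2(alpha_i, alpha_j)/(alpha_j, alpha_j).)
The diagram associated to this matrix has two connected components: the simple roots {alpha_2, alpha_7, alpha_10} form a chain of 3 nodes with a double edge at one end; the terminal node there is the unique short simple root (B_3), and {alpha_1, alpha_3, alpha_4, alpha_5, alpha_6, alpha_8, alpha_9} form a chain of 5 nodes with a fork of two nodes at one end (D_7). A semisimple Lie algebra decomposes uniquely as the direct sum of simple ideals, one per connected component of its Dynkin diagram, so g ≅ B_3 ⊕ D_7 (dimension 21 + 91 = 112).

type B_3 ⊕ type D_7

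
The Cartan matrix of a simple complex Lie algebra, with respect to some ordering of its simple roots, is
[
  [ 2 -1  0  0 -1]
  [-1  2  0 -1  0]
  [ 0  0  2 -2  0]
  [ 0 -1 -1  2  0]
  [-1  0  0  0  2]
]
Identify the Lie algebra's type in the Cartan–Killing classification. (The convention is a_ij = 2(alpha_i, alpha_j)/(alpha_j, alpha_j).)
C_5

The matrix has rank 5 with 2's on the diagonal. Reading the off-diagonal entries as Dynkin edges (a single edge where a_ij = a_ji = -1; a double or triple edge where a_ij * a_ji = 2 or 3), the diagram is a chain of 5 nodes with a double edge at one end; the terminal node there is the unique long simple root (C_5). One simple-root ordering that puts it in standard form is (alpha_5, alpha_1, alpha_2, alpha_4, alpha_3). So the algebra is type C_5, i.e. sp(10).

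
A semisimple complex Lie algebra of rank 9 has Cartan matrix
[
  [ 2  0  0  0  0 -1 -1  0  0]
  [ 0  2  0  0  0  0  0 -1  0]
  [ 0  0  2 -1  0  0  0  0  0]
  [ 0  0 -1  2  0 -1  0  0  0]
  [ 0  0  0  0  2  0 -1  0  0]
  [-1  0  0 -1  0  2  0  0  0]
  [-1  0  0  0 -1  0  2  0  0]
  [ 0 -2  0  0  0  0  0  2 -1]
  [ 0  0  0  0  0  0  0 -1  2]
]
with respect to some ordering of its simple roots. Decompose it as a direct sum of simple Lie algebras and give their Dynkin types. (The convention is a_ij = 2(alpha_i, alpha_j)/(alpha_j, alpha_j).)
The diagram associated to this matrix has two connected components: the simple roots {alpha_1, alpha_3, alpha_4, alpha_5, alpha_6, alpha_7} form a chain of 6 nodes with single edges (A_6), and {alpha_2, alpha_8, alpha_9} form a chain of 3 nodes with a double edge at one end; the terminal node there is the unique short simple root (B_3). A semisimple Lie algebra decomposes uniquely as the direct sum of simple ideals, one per connected component of its Dynkin diagram, so g ≅ A_6 ⊕ B_3 (dimension 48 + 21 = 69).

A_6 + B_3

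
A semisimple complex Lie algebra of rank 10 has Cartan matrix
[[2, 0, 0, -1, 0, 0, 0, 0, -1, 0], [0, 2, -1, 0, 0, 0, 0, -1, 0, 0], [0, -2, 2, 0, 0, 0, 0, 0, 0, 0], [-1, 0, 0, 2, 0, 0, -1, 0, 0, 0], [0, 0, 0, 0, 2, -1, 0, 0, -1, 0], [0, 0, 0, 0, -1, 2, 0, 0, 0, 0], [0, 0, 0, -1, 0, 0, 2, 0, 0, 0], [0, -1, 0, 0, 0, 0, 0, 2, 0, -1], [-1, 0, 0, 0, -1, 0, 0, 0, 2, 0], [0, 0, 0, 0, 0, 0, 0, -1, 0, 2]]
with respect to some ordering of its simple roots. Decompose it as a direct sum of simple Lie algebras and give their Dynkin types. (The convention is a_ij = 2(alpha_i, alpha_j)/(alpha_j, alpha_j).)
A6 + C4

The diagram associated to this matrix has two connected components: the simple roots {alpha_1, alpha_4, alpha_5, alpha_6, alpha_7, alpha_9} form a chain of 6 nodes with single edges (A_6), and {alpha_2, alpha_3, alpha_8, alpha_10} form a chain of 4 nodes with a double edge at one end; the terminal node there is the unique long simple root (C_4). A semisimple Lie algebra decomposes uniquely as the direct sum of simple ideals, one per connected component of its Dynkin diagram, so g ≅ A_6 ⊕ C_4 (dimension 48 + 36 = 84).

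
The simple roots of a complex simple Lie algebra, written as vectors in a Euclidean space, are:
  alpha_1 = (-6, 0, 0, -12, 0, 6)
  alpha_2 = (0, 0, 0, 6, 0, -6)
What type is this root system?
type G_2

Compute the Cartan integers a_ij = 2(alpha_i, alpha_j)/(alpha_j, alpha_j); the resulting 2x2 Cartan matrix is
[[2, -3], [-1, 2]].
The roots have two lengths (squared-length ratio 3:1); the short ones are alpha_{2}. The associated Dynkin diagram is two nodes joined by a triple edge (G_2), so the type is G_2.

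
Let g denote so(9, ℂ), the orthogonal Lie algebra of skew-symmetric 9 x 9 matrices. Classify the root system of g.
B4

This is so(9) with 9 odd, which has dimension 9(9-1)/2 = 36 and rank (9-1)/2 = 4. In the classification of classical Lie algebras, the orthogonal algebra so(2n+1) in an odd number of variables has type B_n; here n = 4, so the Dynkin diagram is a chain of 4 nodes with a double edge at one end; the terminal node there is the unique short simple root (B_4). Hence the type is B_4.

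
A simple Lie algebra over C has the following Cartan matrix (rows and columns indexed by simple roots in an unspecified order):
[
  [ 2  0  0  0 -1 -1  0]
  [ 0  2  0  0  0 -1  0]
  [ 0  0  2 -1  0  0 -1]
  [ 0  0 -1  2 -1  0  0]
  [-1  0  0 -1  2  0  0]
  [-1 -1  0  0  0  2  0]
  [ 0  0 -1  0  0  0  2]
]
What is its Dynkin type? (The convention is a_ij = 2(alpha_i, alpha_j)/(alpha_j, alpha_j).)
The matrix has rank 7 with 2's on the diagonal. Reading the off-diagonal entries as Dynkin edges (a single edge where a_ij = a_ji = -1; a double or triple edge where a_ij * a_ji = 2 or 3), the diagram is a chain of 7 nodes with single edges (A_7). One simple-root ordering that puts it in standard form is (alpha_2, alpha_6, alpha_1, alpha_5, alpha_4, alpha_3, alpha_7). So the algebra is type A_7, i.e. sl(8).

A_7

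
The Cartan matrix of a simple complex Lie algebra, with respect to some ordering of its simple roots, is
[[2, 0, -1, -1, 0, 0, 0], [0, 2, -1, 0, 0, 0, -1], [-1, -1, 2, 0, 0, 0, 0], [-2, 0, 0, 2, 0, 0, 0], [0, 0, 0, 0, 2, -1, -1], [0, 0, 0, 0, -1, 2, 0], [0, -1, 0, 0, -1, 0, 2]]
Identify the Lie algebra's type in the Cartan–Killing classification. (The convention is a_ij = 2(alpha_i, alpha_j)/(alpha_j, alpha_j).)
The matrix has rank 7 with 2's on the diagonal. Reading the off-diagonal entries as Dynkin edges (a single edge where a_ij = a_ji = -1; a double or triple edge where a_ij * a_ji = 2 or 3), the diagram is a chain of 7 nodes with a double edge at one end; the terminal node there is the unique long simple root (C_7). One simple-root ordering that puts it in standard form is (alpha_6, alpha_5, alpha_7, alpha_2, alpha_3, alpha_1, alpha_4). So the algebra is type C_7, i.e. sp(14).

C7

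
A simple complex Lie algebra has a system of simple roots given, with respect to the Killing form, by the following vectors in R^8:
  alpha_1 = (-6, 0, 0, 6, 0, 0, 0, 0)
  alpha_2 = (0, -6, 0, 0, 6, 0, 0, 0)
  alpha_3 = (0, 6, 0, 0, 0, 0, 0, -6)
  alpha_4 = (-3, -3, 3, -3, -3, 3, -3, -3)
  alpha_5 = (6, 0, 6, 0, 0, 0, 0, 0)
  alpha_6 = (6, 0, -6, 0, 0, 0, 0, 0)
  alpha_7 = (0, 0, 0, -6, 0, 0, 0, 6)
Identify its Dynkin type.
E7

Compute the Cartan integers a_ij = 2(alpha_i, alpha_j)/(alpha_j, alpha_j); the resulting 7x7 Cartan matrix is
[[2, 0, 0, 0, -1, -1, -1], [0, 2, -1, 0, 0, 0, 0], [0, -1, 2, 0, 0, 0, -1], [0, 0, 0, 2, 0, -1, 0], [-1, 0, 0, 0, 2, 0, 0], [-1, 0, 0, -1, 0, 2, 0], [-1, 0, -1, 0, 0, 0, 2]].
All simple roots have the same length, so the diagram is simply laced. The associated Dynkin diagram is a chain of 6 nodes with one extra node attached to the third node from one end (E_7), so the type is E_7.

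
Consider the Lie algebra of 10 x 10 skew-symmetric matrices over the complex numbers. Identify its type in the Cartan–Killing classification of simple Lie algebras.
D5

This is so(10) with 10 even, which has dimension 10(10-1)/2 = 45 and rank 10/2 = 5. In the classification of classical Lie algebras, the orthogonal algebra so(2n) in an even number of variables has type D_n; here n = 5, so the Dynkin diagram is a chain of 3 nodes with a fork of two nodes at one end (D_5). Hence the type is D_5.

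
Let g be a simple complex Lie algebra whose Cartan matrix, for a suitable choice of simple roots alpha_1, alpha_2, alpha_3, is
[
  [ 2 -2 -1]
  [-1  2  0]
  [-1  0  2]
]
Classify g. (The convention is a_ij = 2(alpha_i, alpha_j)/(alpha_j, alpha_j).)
B_3

The matrix has rank 3 with 2's on the diagonal. Reading the off-diagonal entries as Dynkin edges (a single edge where a_ij = a_ji = -1; a double or triple edge where a_ij * a_ji = 2 or 3), the diagram is a chain of 3 nodes with a double edge at one end; the terminal node there is the unique short simple root (B_3). One simple-root ordering that puts it in standard form is (alpha_3, alpha_1, alpha_2). So the algebra is type B_3, i.e. so(7).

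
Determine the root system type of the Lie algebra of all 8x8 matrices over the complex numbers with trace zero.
A7

This is sl(8), which has dimension 8^2 - 1 = 63 and rank 8 - 1 = 7 (a Cartan subalgebra is the diagonal traceless matrices). In the classification of classical Lie algebras, the special linear algebra sl(n+1) has type A_n; here n = 7, so the Dynkin diagram is a chain of 7 nodes with single edges (A_7). Hence the type is A_7.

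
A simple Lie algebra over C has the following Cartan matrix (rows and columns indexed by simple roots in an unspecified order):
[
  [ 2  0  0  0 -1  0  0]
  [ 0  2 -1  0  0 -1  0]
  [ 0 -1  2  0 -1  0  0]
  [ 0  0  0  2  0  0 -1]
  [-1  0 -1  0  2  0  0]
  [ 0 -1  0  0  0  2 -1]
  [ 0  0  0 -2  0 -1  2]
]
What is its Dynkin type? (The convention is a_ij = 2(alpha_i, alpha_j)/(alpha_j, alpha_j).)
The matrix has rank 7 with 2's on the diagonal. Reading the off-diagonal entries as Dynkin edges (a single edge where a_ij = a_ji = -1; a double or triple edge where a_ij * a_ji = 2 or 3), the diagram is a chain of 7 nodes with a double edge at one end; the terminal node there is the unique short simple root (B_7). One simple-root ordering that puts it in standard form is (alpha_1, alpha_5, alpha_3, alpha_2, alpha_6, alpha_7, alpha_4). So the algebra is type B_7, i.e. so(15).

B_7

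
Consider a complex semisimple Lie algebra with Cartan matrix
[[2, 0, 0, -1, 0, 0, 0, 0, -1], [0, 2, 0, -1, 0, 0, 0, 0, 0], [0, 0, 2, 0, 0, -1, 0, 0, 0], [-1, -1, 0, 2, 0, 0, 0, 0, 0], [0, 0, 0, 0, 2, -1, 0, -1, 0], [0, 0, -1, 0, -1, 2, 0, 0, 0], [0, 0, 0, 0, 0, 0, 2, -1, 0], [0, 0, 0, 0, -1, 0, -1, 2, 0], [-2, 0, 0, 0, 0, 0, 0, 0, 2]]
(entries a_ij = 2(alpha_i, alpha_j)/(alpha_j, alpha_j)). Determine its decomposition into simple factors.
The diagram associated to this matrix has two connected components: the simple roots {alpha_3, alpha_5, alpha_6, alpha_7, alpha_8} form a chain of 5 nodes with single edges (A_5), and {alpha_1, alpha_2, alpha_4, alpha_9} form a chain of 4 nodes with a double edge at one end; the terminal node there is the unique long simple root (C_4). A semisimple Lie algebra decomposes uniquely as the direct sum of simple ideals, one per connected component of its Dynkin diagram, so g ≅ A_5 ⊕ C_4 (dimension 35 + 36 = 71).

type A_5 ⊕ type C_4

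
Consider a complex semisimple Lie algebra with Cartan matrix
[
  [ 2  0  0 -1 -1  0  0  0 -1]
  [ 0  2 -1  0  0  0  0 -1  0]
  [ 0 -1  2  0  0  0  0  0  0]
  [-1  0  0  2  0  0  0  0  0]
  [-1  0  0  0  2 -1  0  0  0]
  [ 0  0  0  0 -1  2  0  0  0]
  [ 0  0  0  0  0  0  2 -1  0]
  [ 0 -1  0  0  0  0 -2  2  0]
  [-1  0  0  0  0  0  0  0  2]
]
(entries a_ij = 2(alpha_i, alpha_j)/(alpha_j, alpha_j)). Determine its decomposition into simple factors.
B_4 ⊕ D_5

The diagram associated to this matrix has two connected components: the simple roots {alpha_2, alpha_3, alpha_7, alpha_8} form a chain of 4 nodes with a double edge at one end; the terminal node there is the unique short simple root (B_4), and {alpha_1, alpha_4, alpha_5, alpha_6, alpha_9} form a chain of 3 nodes with a fork of two nodes at one end (D_5). A semisimple Lie algebra decomposes uniquely as the direct sum of simple ideals, one per connected component of its Dynkin diagram, so g ≅ B_4 ⊕ D_5 (dimension 36 + 45 = 81).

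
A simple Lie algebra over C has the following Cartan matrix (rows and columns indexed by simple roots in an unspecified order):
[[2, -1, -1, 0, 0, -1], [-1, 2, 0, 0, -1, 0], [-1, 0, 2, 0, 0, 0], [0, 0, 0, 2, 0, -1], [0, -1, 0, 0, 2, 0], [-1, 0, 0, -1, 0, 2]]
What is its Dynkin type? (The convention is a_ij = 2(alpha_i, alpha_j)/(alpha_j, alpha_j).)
E6

The matrix has rank 6 with 2's on the diagonal. Reading the off-diagonal entries as Dynkin edges (a single edge where a_ij = a_ji = -1; a double or triple edge where a_ij * a_ji = 2 or 3), the diagram is a chain of 5 nodes with one extra node attached to the third node from one end (E_6). One simple-root ordering that puts it in standard form is (alpha_4, alpha_3, alpha_6, alpha_1, alpha_2, alpha_5). So the algebra is type E_6.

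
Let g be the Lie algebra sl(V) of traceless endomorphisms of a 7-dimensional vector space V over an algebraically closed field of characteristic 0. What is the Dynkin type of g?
This is sl(7), which has dimension 7^2 - 1 = 48 and rank 7 - 1 = 6 (a Cartan subalgebra is the diagonal traceless matrices). In the classification of classical Lie algebras, the special linear algebra sl(n+1) has type A_n; here n = 6, so the Dynkin diagram is a chain of 6 nodes with single edges (A_6). Hence the type is A_6.

type A_6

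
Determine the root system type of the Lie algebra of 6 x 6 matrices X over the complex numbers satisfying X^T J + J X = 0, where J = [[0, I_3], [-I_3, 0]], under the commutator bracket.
type C_3

This is sp(6), which has dimension 6(6+1)/2 = 21 and rank 6/2 = 3. In the classification of classical Lie algebras, the symplectic algebra sp(2n) has type C_n; here n = 3, so the Dynkin diagram is a chain of 3 nodes with a double edge at one end; the terminal node there is the unique long simple root (C_3). Hence the type is C_3.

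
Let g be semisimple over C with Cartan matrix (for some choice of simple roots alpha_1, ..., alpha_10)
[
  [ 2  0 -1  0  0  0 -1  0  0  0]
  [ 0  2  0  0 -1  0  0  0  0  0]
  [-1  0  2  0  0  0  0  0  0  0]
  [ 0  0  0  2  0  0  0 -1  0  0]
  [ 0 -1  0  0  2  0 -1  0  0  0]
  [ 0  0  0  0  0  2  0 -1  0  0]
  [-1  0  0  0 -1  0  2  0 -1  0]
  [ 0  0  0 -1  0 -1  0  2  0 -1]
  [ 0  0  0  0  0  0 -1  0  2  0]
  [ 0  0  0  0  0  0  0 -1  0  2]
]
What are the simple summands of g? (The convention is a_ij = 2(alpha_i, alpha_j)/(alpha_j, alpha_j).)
D_4 (so(8)) ⊕ E_6

The diagram associated to this matrix has two connected components: the simple roots {alpha_4, alpha_6, alpha_8, alpha_10} form a chain of 2 nodes with a fork of two nodes at one end (D_4), and {alpha_1, alpha_2, alpha_3, alpha_5, alpha_7, alpha_9} form a chain of 5 nodes with one extra node attached to the third node from one end (E_6). A semisimple Lie algebra decomposes uniquely as the direct sum of simple ideals, one per connected component of its Dynkin diagram, so g ≅ D_4 ⊕ E_6 (dimension 28 + 78 = 106).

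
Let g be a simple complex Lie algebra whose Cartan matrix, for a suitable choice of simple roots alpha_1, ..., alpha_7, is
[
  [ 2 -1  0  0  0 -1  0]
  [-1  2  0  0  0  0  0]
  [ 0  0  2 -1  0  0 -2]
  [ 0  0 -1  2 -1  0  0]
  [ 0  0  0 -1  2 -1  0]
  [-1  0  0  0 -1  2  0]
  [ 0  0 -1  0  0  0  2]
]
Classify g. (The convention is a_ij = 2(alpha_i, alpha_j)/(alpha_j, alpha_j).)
type B_7

The matrix has rank 7 with 2's on the diagonal. Reading the off-diagonal entries as Dynkin edges (a single edge where a_ij = a_ji = -1; a double or triple edge where a_ij * a_ji = 2 or 3), the diagram is a chain of 7 nodes with a double edge at one end; the terminal node there is the unique short simple root (B_7). One simple-root ordering that puts it in standard form is (alpha_2, alpha_1, alpha_6, alpha_5, alpha_4, alpha_3, alpha_7). So the algebra is type B_7, i.e. so(15).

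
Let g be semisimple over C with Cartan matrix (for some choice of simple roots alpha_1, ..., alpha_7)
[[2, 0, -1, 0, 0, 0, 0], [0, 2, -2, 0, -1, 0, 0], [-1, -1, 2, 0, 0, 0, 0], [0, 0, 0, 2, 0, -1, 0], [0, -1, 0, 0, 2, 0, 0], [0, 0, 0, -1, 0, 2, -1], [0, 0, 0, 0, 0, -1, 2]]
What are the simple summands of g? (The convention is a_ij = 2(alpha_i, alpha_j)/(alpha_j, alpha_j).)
A_3 (sl(4)) ⊕ F_4

The diagram associated to this matrix has two connected components: the simple roots {alpha_4, alpha_6, alpha_7} form a chain of 3 nodes with single edges (A_3), and {alpha_1, alpha_2, alpha_3, alpha_5} form a chain of 4 nodes with a double edge between the middle two (F_4). A semisimple Lie algebra decomposes uniquely as the direct sum of simple ideals, one per connected component of its Dynkin diagram, so g ≅ A_3 ⊕ F_4 (dimension 15 + 52 = 67).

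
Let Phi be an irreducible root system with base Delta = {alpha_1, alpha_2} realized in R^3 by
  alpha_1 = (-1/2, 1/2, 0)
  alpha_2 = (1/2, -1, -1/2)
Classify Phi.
Compute the Cartan integers a_ij = 2(alpha_i, alpha_j)/(alpha_j, alpha_j); the resulting 2x2 Cartan matrix is
[[2, -1], [-3, 2]].
The roots have two lengths (squared-length ratio 3:1); the short ones are alpha_{1}. The associated Dynkin diagram is two nodes joined by a triple edge (G_2), so the type is G_2.

G_2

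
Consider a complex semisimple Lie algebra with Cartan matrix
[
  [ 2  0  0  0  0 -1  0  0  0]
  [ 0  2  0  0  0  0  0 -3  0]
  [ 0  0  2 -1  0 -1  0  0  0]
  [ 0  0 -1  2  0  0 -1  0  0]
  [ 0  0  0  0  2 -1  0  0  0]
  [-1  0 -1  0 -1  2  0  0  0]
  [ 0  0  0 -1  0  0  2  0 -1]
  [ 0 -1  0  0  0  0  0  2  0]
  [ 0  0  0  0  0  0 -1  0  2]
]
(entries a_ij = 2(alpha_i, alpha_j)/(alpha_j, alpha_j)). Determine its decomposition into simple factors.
The diagram associated to this matrix has two connected components: the simple roots {alpha_1, alpha_3, alpha_4, alpha_5, alpha_6, alpha_7, alpha_9} form a chain of 5 nodes with a fork of two nodes at one end (D_7), and {alpha_2, alpha_8} form two nodes joined by a triple edge (G_2). A semisimple Lie algebra decomposes uniquely as the direct sum of simple ideals, one per connected component of its Dynkin diagram, so g ≅ D_7 ⊕ G_2 (dimension 91 + 14 = 105).

D7 + G2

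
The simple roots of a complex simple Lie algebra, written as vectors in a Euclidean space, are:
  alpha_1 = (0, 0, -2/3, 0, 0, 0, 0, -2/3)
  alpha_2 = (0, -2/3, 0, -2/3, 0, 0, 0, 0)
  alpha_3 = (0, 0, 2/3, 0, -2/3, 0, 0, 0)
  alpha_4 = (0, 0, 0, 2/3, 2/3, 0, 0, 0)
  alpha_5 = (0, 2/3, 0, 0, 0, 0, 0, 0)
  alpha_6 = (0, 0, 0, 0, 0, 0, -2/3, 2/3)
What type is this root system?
Compute the Cartan integers a_ij = 2(alpha_i, alpha_j)/(alpha_j, alpha_j); the resulting 6x6 Cartan matrix is
[[2, 0, -1, 0, 0, -1], [0, 2, 0, -1, -2, 0], [-1, 0, 2, -1, 0, 0], [0, -1, -1, 2, 0, 0], [0, -1, 0, 0, 2, 0], [-1, 0, 0, 0, 0, 2]].
The roots have two lengths (squared-length ratio 2:1); the short ones are alpha_{5}. The associated Dynkin diagram is a chain of 6 nodes with a double edge at one end; the terminal node there is the unique short simple root (B_6), so the type is B_6 (the algebra so(13)).

B_6 (so(13))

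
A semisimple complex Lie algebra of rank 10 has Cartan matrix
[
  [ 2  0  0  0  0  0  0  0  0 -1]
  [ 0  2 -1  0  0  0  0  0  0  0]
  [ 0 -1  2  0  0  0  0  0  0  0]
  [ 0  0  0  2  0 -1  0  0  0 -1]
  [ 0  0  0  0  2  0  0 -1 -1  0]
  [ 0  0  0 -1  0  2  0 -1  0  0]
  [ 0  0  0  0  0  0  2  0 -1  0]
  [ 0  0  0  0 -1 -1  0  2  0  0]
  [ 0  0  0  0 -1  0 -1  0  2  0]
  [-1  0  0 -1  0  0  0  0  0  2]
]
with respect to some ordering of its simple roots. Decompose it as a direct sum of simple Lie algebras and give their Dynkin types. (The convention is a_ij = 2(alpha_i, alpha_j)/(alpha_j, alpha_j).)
The diagram associated to this matrix has two connected components: the simple roots {alpha_2, alpha_3} form a chain of 2 nodes with single edges (A_2), and {alpha_1, alpha_4, alpha_5, alpha_6, alpha_7, alpha_8, alpha_9, alpha_10} form a chain of 8 nodes with single edges (A_8). A semisimple Lie algebra decomposes uniquely as the direct sum of simple ideals, one per connected component of its Dynkin diagram, so g ≅ A_2 ⊕ A_8 (dimension 8 + 80 = 88).

A_2 ⊕ A_8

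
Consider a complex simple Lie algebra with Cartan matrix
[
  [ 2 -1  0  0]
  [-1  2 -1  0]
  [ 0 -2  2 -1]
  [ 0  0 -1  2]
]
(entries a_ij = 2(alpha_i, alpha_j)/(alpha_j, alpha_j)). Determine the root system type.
The matrix has rank 4 with 2's on the diagonal. Reading the off-diagonal entries as Dynkin edges (a single edge where a_ij = a_ji = -1; a double or triple edge where a_ij * a_ji = 2 or 3), the diagram is a chain of 4 nodes with a double edge between the middle two (F_4). One simple-root ordering that puts it in standard form is (alpha_4, alpha_3, alpha_2, alpha_1). So the algebra is type F_4.

F_4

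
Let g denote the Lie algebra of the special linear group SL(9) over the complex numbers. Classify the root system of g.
type A_8

This is sl(9), which has dimension 9^2 - 1 = 80 and rank 9 - 1 = 8 (a Cartan subalgebra is the diagonal traceless matrices). In the classification of classical Lie algebras, the special linear algebra sl(n+1) has type A_n; here n = 8, so the Dynkin diagram is a chain of 8 nodes with single edges (A_8). Hence the type is A_8.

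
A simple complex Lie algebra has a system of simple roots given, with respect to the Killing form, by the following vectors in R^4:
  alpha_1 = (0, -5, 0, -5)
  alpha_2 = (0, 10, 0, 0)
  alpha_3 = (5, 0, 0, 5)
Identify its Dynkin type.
C3

Compute the Cartan integers a_ij = 2(alpha_i, alpha_j)/(alpha_j, alpha_j); the resulting 3x3 Cartan matrix is
[[2, -1, -1], [-2, 2, 0], [-1, 0, 2]].
The roots have two lengths (squared-length ratio 2:1); the short ones are alpha_{1,3}. The associated Dynkin diagram is a chain of 3 nodes with a double edge at one end; the terminal node there is the unique long simple root (C_3), so the type is C_3 (the algebra sp(6)).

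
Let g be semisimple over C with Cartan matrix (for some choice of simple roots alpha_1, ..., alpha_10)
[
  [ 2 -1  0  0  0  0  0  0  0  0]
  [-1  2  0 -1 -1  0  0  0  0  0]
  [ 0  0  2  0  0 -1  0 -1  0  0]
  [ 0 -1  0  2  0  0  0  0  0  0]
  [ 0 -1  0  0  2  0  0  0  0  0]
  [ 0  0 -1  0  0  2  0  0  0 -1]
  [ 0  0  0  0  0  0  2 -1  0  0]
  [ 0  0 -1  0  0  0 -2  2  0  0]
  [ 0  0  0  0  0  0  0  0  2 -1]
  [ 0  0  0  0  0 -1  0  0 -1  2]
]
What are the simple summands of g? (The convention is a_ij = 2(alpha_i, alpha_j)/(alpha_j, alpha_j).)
B6 + D4

The diagram associated to this matrix has two connected components: the simple roots {alpha_3, alpha_6, alpha_7, alpha_8, alpha_9, alpha_10} form a chain of 6 nodes with a double edge at one end; the terminal node there is the unique short simple root (B_6), and {alpha_1, alpha_2, alpha_4, alpha_5} form a chain of 2 nodes with a fork of two nodes at one end (D_4). A semisimple Lie algebra decomposes uniquely as the direct sum of simple ideals, one per connected component of its Dynkin diagram, so g ≅ B_6 ⊕ D_4 (dimension 78 + 28 = 106).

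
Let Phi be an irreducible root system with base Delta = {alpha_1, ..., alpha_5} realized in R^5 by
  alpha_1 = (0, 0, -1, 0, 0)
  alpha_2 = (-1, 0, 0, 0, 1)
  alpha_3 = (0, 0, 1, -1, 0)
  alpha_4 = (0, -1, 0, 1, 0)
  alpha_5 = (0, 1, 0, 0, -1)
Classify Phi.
Compute the Cartan integers a_ij = 2(alpha_i, alpha_j)/(alpha_j, alpha_j); the resulting 5x5 Cartan matrix is
[[2, 0, -1, 0, 0], [0, 2, 0, 0, -1], [-2, 0, 2, -1, 0], [0, 0, -1, 2, -1], [0, -1, 0, -1, 2]].
The roots have two lengths (squared-length ratio 2:1); the short ones are alpha_{1}. The associated Dynkin diagram is a chain of 5 nodes with a double edge at one end; the terminal node there is the unique short simple root (B_5), so the type is B_5 (the algebra so(11)).

type B_5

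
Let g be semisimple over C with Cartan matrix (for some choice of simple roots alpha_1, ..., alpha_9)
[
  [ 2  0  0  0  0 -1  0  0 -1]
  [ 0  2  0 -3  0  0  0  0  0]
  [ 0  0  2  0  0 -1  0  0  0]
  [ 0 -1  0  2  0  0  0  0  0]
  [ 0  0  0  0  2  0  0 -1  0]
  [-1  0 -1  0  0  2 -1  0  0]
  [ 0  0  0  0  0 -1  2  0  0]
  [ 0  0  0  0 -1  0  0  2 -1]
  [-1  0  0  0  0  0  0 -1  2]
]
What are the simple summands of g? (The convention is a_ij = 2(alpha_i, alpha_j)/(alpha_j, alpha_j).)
D_7 + G_2

The diagram associated to this matrix has two connected components: the simple roots {alpha_1, alpha_3, alpha_5, alpha_6, alpha_7, alpha_8, alpha_9} form a chain of 5 nodes with a fork of two nodes at one end (D_7), and {alpha_2, alpha_4} form two nodes joined by a triple edge (G_2). A semisimple Lie algebra decomposes uniquely as the direct sum of simple ideals, one per connected component of its Dynkin diagram, so g ≅ D_7 ⊕ G_2 (dimension 91 + 14 = 105).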